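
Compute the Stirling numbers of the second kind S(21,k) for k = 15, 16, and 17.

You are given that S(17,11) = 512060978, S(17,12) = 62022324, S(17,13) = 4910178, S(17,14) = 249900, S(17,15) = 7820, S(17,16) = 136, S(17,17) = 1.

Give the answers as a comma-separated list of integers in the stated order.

13087462580, 809944464, 34952799

row 18: T[18][12]=12·62022324+512060978=1256328866  T[18][13]=13·4910178+62022324=125854638  T[18][14]=14·249900+4910178=8408778  T[18][15]=15·7820+249900=367200  T[18][16]=16·136+7820=9996  T[18][17]=17·1+136=153
row 19: T[19][13]=13·125854638+1256328866=2892439160  T[19][14]=14·8408778+125854638=243577530  T[19][15]=15·367200+8408778=13916778  T[19][16]=16·9996+367200=527136  T[19][17]=17·153+9996=12597
row 20: T[20][14]=14·243577530+2892439160=6302524580  T[20][15]=15·13916778+243577530=452329200  T[20][16]=16·527136+13916778=22350954  T[20][17]=17·12597+527136=741285
row 21: T[21][15]=15·452329200+6302524580=13087462580  T[21][16]=16·22350954+452329200=809944464  T[21][17]=17·741285+22350954=34952799
Read S(21,15) = 13087462580, S(21,16) = 809944464, S(21,17) = 34952799.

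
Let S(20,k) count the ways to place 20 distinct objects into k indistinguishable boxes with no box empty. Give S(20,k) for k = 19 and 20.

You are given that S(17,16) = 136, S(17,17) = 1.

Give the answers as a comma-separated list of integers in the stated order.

190, 1

@18  (18,17):1·17+136→153, (18,18):0·18+1→1
@19  (19,18):1·18+153→171, (19,19):0·19+1→1
@20  (20,19):1·19+171→190, (20,20):0·20+1→1
Read S(20,19) = 190, S(20,20) = 1.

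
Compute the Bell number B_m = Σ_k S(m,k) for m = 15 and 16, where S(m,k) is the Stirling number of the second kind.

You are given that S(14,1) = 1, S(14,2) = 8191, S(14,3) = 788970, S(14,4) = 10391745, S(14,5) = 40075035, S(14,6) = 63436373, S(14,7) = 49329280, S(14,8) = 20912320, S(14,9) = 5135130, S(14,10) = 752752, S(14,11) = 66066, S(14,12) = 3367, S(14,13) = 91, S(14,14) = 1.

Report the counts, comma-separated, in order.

1382958545, 10480142147

r15: T_15,1=1×1+0=1; T_15,2=2×8191+1=16383; T_15,3=3×788970+8191=2375101; T_15,4=4×10391745+788970=42355950; T_15,5=5×40075035+10391745=210766920; T_15,6=6×63436373+40075035=420693273; T_15,7=7×49329280+63436373=408741333; T_15,8=8×20912320+49329280=216627840; T_15,9=9×5135130+20912320=67128490; T_15,10=10×752752+5135130=12662650; T_15,11=11×66066+752752=1479478; T_15,12=12×3367+66066=106470; T_15,13=13×91+3367=4550; T_15,14=14×1+91=105; T_15,15=15×0+1=1
r16: T_16,1=1×1+0=1; T_16,2=2×16383+1=32767; T_16,3=3×2375101+16383=7141686; T_16,4=4×42355950+2375101=171798901; T_16,5=5×210766920+42355950=1096190550; T_16,6=6×420693273+210766920=2734926558; T_16,7=7×408741333+420693273=3281882604; T_16,8=8×216627840+408741333=2141764053; T_16,9=9×67128490+216627840=820784250; T_16,10=10×12662650+67128490=193754990; T_16,11=11×1479478+12662650=28936908; T_16,12=12×106470+1479478=2757118; T_16,13=13×4550+106470=165620; T_16,14=14×105+4550=6020; T_16,15=15×1+105=120; T_16,16=16×0+1=1
B_15 = ΣS(15,k) = 1+16383+2375101+42355950+210766920+420693273+408741333+216627840+67128490+12662650+1479478+106470+4550+105+1 = 1382958545
B_16 = ΣS(16,k) = 1+32767+7141686+171798901+1096190550+2734926558+3281882604+2141764053+820784250+193754990+28936908+2757118+165620+6020+120+1 = 10480142147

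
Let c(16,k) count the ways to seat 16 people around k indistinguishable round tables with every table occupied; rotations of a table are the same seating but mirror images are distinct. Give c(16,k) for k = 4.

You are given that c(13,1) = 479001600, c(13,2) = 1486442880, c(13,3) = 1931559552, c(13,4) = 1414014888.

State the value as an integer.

row 14: T[14][2]=13·1486442880+479001600=19802759040  T[14][3]=13·1931559552+1486442880=26596717056  T[14][4]=13·1414014888+1931559552=20313753096
row 15: T[15][3]=14·26596717056+19802759040=392156797824  T[15][4]=14·20313753096+26596717056=310989260400
row 16: T[16][4]=15·310989260400+392156797824=5056995703824
Read c(16,4) = 5056995703824.

5056995703824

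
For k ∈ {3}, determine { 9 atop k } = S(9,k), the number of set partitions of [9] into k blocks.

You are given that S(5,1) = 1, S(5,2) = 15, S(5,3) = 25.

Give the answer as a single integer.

3025

@6  (6,1):1·1+0→1, (6,2):15·2+1→31, (6,3):25·3+15→90
@7  (7,1):1·1+0→1, (7,2):31·2+1→63, (7,3):90·3+31→301
@8  (8,2):63·2+1→127, (8,3):301·3+63→966
@9  (9,3):966·3+127→3025
Read S(9,3) = 3025.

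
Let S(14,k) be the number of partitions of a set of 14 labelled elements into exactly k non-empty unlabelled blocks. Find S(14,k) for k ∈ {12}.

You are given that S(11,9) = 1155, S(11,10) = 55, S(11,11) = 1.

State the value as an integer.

r12: T_12,10=10×55+1155=1705; T_12,11=11×1+55=66; T_12,12=12×0+1=1
r13: T_13,11=11×66+1705=2431; T_13,12=12×1+66=78
r14: T_14,12=12×78+2431=3367
Read S(14,12) = 3367.

3367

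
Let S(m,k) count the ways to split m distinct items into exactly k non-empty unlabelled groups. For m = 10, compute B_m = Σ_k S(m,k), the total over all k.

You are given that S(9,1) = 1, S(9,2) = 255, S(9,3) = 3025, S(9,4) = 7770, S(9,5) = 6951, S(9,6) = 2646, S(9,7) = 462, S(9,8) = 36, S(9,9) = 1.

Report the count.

115975

row 10: T[10][1]=1·1+0=1  T[10][2]=2·255+1=511  T[10][3]=3·3025+255=9330  T[10][4]=4·7770+3025=34105  T[10][5]=5·6951+7770=42525  T[10][6]=6·2646+6951=22827  T[10][7]=7·462+2646=5880  T[10][8]=8·36+462=750  T[10][9]=9·1+36=45  T[10][10]=10·0+1=1
B_10 = ΣS(10,k) = 1+511+9330+34105+42525+22827+5880+750+45+1 = 115975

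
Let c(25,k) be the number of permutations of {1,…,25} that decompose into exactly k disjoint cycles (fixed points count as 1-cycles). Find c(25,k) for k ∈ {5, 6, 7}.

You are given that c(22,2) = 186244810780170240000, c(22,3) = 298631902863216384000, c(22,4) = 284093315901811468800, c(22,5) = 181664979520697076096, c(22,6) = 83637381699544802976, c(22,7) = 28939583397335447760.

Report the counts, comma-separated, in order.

2677503356427960382362624, 1323714091579185857760000, 496910165055549644836800

row 23: T[23][3]=22·298631902863216384000+186244810780170240000=6756146673770930688000  T[23][4]=22·284093315901811468800+298631902863216384000=6548684852703068697600  T[23][5]=22·181664979520697076096+284093315901811468800=4280722865357147142912  T[23][6]=22·83637381699544802976+181664979520697076096=2021687376910682741568  T[23][7]=22·28939583397335447760+83637381699544802976=720308216440924653696
row 24: T[24][4]=23·6548684852703068697600+6756146673770930688000=157375898285941510732800  T[24][5]=23·4280722865357147142912+6548684852703068697600=105005310755917452984576  T[24][6]=23·2021687376910682741568+4280722865357147142912=50779532534302850198976  T[24][7]=23·720308216440924653696+2021687376910682741568=18588776355051949776576
row 25: T[25][5]=24·105005310755917452984576+157375898285941510732800=2677503356427960382362624  T[25][6]=24·50779532534302850198976+105005310755917452984576=1323714091579185857760000  T[25][7]=24·18588776355051949776576+50779532534302850198976=496910165055549644836800
Read c(25,5) = 2677503356427960382362624, c(25,6) = 1323714091579185857760000, c(25,7) = 496910165055549644836800.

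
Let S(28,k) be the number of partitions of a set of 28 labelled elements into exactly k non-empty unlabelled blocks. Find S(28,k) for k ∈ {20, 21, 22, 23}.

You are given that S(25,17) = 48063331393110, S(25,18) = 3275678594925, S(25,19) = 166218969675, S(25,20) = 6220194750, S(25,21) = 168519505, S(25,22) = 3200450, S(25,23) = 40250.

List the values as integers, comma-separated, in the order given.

474194413703010, 22653141490980, 825906183960, 22693687380

r26: T_26,18=18×3275678594925+48063331393110=107025546101760; T_26,19=19×166218969675+3275678594925=6433839018750; T_26,20=20×6220194750+166218969675=290622864675; T_26,21=21×168519505+6220194750=9759104355; T_26,22=22×3200450+168519505=238929405; T_26,23=23×40250+3200450=4126200
r27: T_27,19=19×6433839018750+107025546101760=229268487458010; T_27,20=20×290622864675+6433839018750=12246296312250; T_27,21=21×9759104355+290622864675=495564056130; T_27,22=22×238929405+9759104355=15015551265; T_27,23=23×4126200+238929405=333832005
r28: T_28,20=20×12246296312250+229268487458010=474194413703010; T_28,21=21×495564056130+12246296312250=22653141490980; T_28,22=22×15015551265+495564056130=825906183960; T_28,23=23×333832005+15015551265=22693687380
Read S(28,20) = 474194413703010, S(28,21) = 22653141490980, S(28,22) = 825906183960, S(28,23) = 22693687380.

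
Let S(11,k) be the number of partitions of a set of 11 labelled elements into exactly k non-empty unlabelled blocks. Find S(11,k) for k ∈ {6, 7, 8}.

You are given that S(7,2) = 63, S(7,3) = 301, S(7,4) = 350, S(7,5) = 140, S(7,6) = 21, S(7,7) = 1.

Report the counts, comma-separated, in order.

179487, 63987, 11880

r8: T_8,3=3×301+63=966; T_8,4=4×350+301=1701; T_8,5=5×140+350=1050; T_8,6=6×21+140=266; T_8,7=7×1+21=28; T_8,8=8×0+1=1
r9: T_9,4=4×1701+966=7770; T_9,5=5×1050+1701=6951; T_9,6=6×266+1050=2646; T_9,7=7×28+266=462; T_9,8=8×1+28=36
r10: T_10,5=5×6951+7770=42525; T_10,6=6×2646+6951=22827; T_10,7=7×462+2646=5880; T_10,8=8×36+462=750
r11: T_11,6=6×22827+42525=179487; T_11,7=7×5880+22827=63987; T_11,8=8×750+5880=11880
Read S(11,6) = 179487, S(11,7) = 63987, S(11,8) = 11880.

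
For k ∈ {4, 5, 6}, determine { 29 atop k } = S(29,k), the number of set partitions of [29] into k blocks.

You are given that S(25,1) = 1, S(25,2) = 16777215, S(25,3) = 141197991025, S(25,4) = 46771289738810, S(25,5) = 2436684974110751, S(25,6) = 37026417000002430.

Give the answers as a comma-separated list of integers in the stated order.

11998160744311570, 1540200411172850701, 49628317055962639176

r26: T_26,1=1×1+0=1; T_26,2=2×16777215+1=33554431; T_26,3=3×141197991025+16777215=423610750290; T_26,4=4×46771289738810+141197991025=187226356946265; T_26,5=5×2436684974110751+46771289738810=12230196160292565; T_26,6=6×37026417000002430+2436684974110751=224595186974125331
r27: T_27,2=2×33554431+1=67108863; T_27,3=3×423610750290+33554431=1270865805301; T_27,4=4×187226356946265+423610750290=749329038535350; T_27,5=5×12230196160292565+187226356946265=61338207158409090; T_27,6=6×224595186974125331+12230196160292565=1359801318005044551
r28: T_28,3=3×1270865805301+67108863=3812664524766; T_28,4=4×749329038535350+1270865805301=2998587019946701; T_28,5=5×61338207158409090+749329038535350=307440364830580800; T_28,6=6×1359801318005044551+61338207158409090=8220146115188676396
r29: T_29,4=4×2998587019946701+3812664524766=11998160744311570; T_29,5=5×307440364830580800+2998587019946701=1540200411172850701; T_29,6=6×8220146115188676396+307440364830580800=49628317055962639176
Read S(29,4) = 11998160744311570, S(29,5) = 1540200411172850701, S(29,6) = 49628317055962639176.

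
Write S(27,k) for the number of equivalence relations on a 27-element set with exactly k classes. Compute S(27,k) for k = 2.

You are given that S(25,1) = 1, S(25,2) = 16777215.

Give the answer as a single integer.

67108863

r26: T_26,1=1×1+0=1; T_26,2=2×16777215+1=33554431
r27: T_27,2=2×33554431+1=67108863
Read S(27,2) = 67108863.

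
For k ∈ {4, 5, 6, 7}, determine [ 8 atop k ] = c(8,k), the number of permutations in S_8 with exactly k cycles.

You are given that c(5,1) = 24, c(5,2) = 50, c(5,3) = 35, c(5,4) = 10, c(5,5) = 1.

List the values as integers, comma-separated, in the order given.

i=6: T(6,2)=24+5·50=274 | T(6,3)=50+5·35=225 | T(6,4)=35+5·10=85 | T(6,5)=10+5·1=15 | T(6,6)=1+5·0=1
i=7: T(7,3)=274+6·225=1624 | T(7,4)=225+6·85=735 | T(7,5)=85+6·15=175 | T(7,6)=15+6·1=21 | T(7,7)=1+6·0=1
i=8: T(8,4)=1624+7·735=6769 | T(8,5)=735+7·175=1960 | T(8,6)=175+7·21=322 | T(8,7)=21+7·1=28
Read c(8,4) = 6769, c(8,5) = 1960, c(8,6) = 322, c(8,7) = 28.

6769, 1960, 322, 28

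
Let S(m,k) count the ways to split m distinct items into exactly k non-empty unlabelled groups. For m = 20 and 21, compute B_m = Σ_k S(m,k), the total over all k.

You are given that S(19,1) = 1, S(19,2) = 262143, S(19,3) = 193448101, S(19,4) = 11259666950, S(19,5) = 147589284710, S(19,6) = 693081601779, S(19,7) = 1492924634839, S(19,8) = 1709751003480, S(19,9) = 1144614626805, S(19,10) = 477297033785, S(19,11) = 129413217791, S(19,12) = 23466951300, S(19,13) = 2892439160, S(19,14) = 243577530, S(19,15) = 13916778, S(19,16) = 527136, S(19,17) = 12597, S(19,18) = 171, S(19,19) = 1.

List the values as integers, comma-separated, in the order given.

51724158235372, 474869816156751

@20  (20,1):1·1+0→1, (20,2):262143·2+1→524287, (20,3):193448101·3+262143→580606446, (20,4):11259666950·4+193448101→45232115901, (20,5):147589284710·5+11259666950→749206090500, (20,6):693081601779·6+147589284710→4306078895384, (20,7):1492924634839·7+693081601779→11143554045652, (20,8):1709751003480·8+1492924634839→15170932662679, (20,9):1144614626805·9+1709751003480→12011282644725, (20,10):477297033785·10+1144614626805→5917584964655, (20,11):129413217791·11+477297033785→1900842429486, (20,12):23466951300·12+129413217791→411016633391, (20,13):2892439160·13+23466951300→61068660380, (20,14):243577530·14+2892439160→6302524580, (20,15):13916778·15+243577530→452329200, (20,16):527136·16+13916778→22350954, (20,17):12597·17+527136→741285, (20,18):171·18+12597→15675, (20,19):1·19+171→190, (20,20):0·20+1→1
@21  (21,1):1·1+0→1, (21,2):524287·2+1→1048575, (21,3):580606446·3+524287→1742343625, (21,4):45232115901·4+580606446→181509070050, (21,5):749206090500·5+45232115901→3791262568401, (21,6):4306078895384·6+749206090500→26585679462804, (21,7):11143554045652·7+4306078895384→82310957214948, (21,8):15170932662679·8+11143554045652→132511015347084, (21,9):12011282644725·9+15170932662679→123272476465204, (21,10):5917584964655·10+12011282644725→71187132291275, (21,11):1900842429486·11+5917584964655→26826851689001, (21,12):411016633391·12+1900842429486→6833042030178, (21,13):61068660380·13+411016633391→1204909218331, (21,14):6302524580·14+61068660380→149304004500, (21,15):452329200·15+6302524580→13087462580, (21,16):22350954·16+452329200→809944464, (21,17):741285·17+22350954→34952799, (21,18):15675·18+741285→1023435, (21,19):190·19+15675→19285, (21,20):1·20+190→210, (21,21):0·21+1→1
B_20 = ΣS(20,k) = 1+524287+580606446+45232115901+749206090500+4306078895384+11143554045652+15170932662679+12011282644725+5917584964655+1900842429486+411016633391+61068660380+6302524580+452329200+22350954+741285+15675+190+1 = 51724158235372
B_21 = ΣS(21,k) = 1+1048575+1742343625+181509070050+3791262568401+26585679462804+82310957214948+132511015347084+123272476465204+71187132291275+26826851689001+6833042030178+1204909218331+149304004500+13087462580+809944464+34952799+1023435+19285+210+1 = 474869816156751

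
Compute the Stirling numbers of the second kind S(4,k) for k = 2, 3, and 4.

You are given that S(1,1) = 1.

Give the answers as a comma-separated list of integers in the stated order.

i=2: T(2,1)=0+1·1=1 | T(2,2)=1+2·0=1
i=3: T(3,1)=0+1·1=1 | T(3,2)=1+2·1=3 | T(3,3)=1+3·0=1
i=4: T(4,2)=1+2·3=7 | T(4,3)=3+3·1=6 | T(4,4)=1+4·0=1
Read S(4,2) = 7, S(4,3) = 6, S(4,4) = 1.

7, 6, 1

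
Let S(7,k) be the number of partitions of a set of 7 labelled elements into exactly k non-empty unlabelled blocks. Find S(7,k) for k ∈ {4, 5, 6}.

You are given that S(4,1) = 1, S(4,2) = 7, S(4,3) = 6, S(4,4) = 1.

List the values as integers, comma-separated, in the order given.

r5: T_5,2=2×7+1=15; T_5,3=3×6+7=25; T_5,4=4×1+6=10; T_5,5=5×0+1=1
r6: T_6,3=3×25+15=90; T_6,4=4×10+25=65; T_6,5=5×1+10=15; T_6,6=6×0+1=1
r7: T_7,4=4×65+90=350; T_7,5=5×15+65=140; T_7,6=6×1+15=21
Read S(7,4) = 350, S(7,5) = 140, S(7,6) = 21.

350, 140, 21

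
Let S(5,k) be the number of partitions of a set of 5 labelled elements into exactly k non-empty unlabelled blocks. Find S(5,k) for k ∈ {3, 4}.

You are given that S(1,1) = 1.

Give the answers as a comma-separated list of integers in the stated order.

25, 10

row 2: T[2][1]=1·1+0=1  T[2][2]=2·0+1=1
row 3: T[3][1]=1·1+0=1  T[3][2]=2·1+1=3  T[3][3]=3·0+1=1
row 4: T[4][2]=2·3+1=7  T[4][3]=3·1+3=6  T[4][4]=4·0+1=1
row 5: T[5][3]=3·6+7=25  T[5][4]=4·1+6=10
Read S(5,3) = 25, S(5,4) = 10.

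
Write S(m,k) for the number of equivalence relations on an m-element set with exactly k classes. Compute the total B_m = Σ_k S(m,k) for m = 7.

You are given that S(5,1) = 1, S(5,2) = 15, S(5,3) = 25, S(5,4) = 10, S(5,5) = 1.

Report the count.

row 6: T[6][1]=1·1+0=1  T[6][2]=2·15+1=31  T[6][3]=3·25+15=90  T[6][4]=4·10+25=65  T[6][5]=5·1+10=15  T[6][6]=6·0+1=1
row 7: T[7][1]=1·1+0=1  T[7][2]=2·31+1=63  T[7][3]=3·90+31=301  T[7][4]=4·65+90=350  T[7][5]=5·15+65=140  T[7][6]=6·1+15=21  T[7][7]=7·0+1=1
B_7 = ΣS(7,k) = 1+63+301+350+140+21+1 = 877

877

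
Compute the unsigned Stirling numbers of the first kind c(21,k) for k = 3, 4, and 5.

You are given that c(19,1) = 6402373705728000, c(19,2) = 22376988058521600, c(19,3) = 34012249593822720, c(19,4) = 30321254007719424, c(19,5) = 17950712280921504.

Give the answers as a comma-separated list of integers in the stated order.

i=20: T(20,2)=6402373705728000+19·22376988058521600=431565146817638400 | T(20,3)=22376988058521600+19·34012249593822720=668609730341153280 | T(20,4)=34012249593822720+19·30321254007719424=610116075740491776 | T(20,5)=30321254007719424+19·17950712280921504=371384787345228000
i=21: T(21,3)=431565146817638400+20·668609730341153280=13803759753640704000 | T(21,4)=668609730341153280+20·610116075740491776=12870931245150988800 | T(21,5)=610116075740491776+20·371384787345228000=8037811822645051776
Read c(21,3) = 13803759753640704000, c(21,4) = 12870931245150988800, c(21,5) = 8037811822645051776.

13803759753640704000, 12870931245150988800, 8037811822645051776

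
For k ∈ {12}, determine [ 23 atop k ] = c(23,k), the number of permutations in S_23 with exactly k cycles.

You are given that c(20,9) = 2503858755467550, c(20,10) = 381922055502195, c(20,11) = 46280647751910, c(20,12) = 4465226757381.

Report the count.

129006659818331295

i=21: T(21,10)=2503858755467550+20·381922055502195=10142299865511450 | T(21,11)=381922055502195+20·46280647751910=1307535010540395 | T(21,12)=46280647751910+20·4465226757381=135585182899530
i=22: T(22,11)=10142299865511450+21·1307535010540395=37600535086859745 | T(22,12)=1307535010540395+21·135585182899530=4154823851430525
i=23: T(23,12)=37600535086859745+22·4154823851430525=129006659818331295
Read c(23,12) = 129006659818331295.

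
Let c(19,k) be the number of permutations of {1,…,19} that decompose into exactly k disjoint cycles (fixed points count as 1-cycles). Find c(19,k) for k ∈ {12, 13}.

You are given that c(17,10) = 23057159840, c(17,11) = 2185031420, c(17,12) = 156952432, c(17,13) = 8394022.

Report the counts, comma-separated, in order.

147560703732, 10246937272

@18  (18,11):2185031420·17+23057159840→60202693980, (18,12):156952432·17+2185031420→4853222764, (18,13):8394022·17+156952432→299650806
@19  (19,12):4853222764·18+60202693980→147560703732, (19,13):299650806·18+4853222764→10246937272
Read c(19,12) = 147560703732, c(19,13) = 10246937272.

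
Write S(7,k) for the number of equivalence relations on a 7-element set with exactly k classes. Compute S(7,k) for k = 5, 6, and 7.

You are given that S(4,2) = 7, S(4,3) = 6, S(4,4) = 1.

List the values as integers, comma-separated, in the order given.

140, 21, 1

i=5: T(5,3)=7+3·6=25 | T(5,4)=6+4·1=10 | T(5,5)=1+5·0=1
i=6: T(6,4)=25+4·10=65 | T(6,5)=10+5·1=15 | T(6,6)=1+6·0=1
i=7: T(7,5)=65+5·15=140 | T(7,6)=15+6·1=21 | T(7,7)=1+7·0=1
Read S(7,5) = 140, S(7,6) = 21, S(7,7) = 1.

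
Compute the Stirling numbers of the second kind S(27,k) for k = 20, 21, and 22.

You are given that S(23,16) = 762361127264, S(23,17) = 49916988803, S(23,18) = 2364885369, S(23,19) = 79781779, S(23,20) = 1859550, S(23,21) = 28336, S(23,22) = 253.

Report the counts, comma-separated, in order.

12246296312250, 495564056130, 15015551265

r24: T_24,17=17×49916988803+762361127264=1610949936915; T_24,18=18×2364885369+49916988803=92484925445; T_24,19=19×79781779+2364885369=3880739170; T_24,20=20×1859550+79781779=116972779; T_24,21=21×28336+1859550=2454606; T_24,22=22×253+28336=33902
r25: T_25,18=18×92484925445+1610949936915=3275678594925; T_25,19=19×3880739170+92484925445=166218969675; T_25,20=20×116972779+3880739170=6220194750; T_25,21=21×2454606+116972779=168519505; T_25,22=22×33902+2454606=3200450
r26: T_26,19=19×166218969675+3275678594925=6433839018750; T_26,20=20×6220194750+166218969675=290622864675; T_26,21=21×168519505+6220194750=9759104355; T_26,22=22×3200450+168519505=238929405
r27: T_27,20=20×290622864675+6433839018750=12246296312250; T_27,21=21×9759104355+290622864675=495564056130; T_27,22=22×238929405+9759104355=15015551265
Read S(27,20) = 12246296312250, S(27,21) = 495564056130, S(27,22) = 15015551265.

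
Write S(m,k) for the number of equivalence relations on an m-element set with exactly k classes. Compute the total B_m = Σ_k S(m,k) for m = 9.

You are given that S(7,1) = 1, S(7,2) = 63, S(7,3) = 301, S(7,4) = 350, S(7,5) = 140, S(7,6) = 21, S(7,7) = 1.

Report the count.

21147

row 8: T[8][1]=1·1+0=1  T[8][2]=2·63+1=127  T[8][3]=3·301+63=966  T[8][4]=4·350+301=1701  T[8][5]=5·140+350=1050  T[8][6]=6·21+140=266  T[8][7]=7·1+21=28  T[8][8]=8·0+1=1
row 9: T[9][1]=1·1+0=1  T[9][2]=2·127+1=255  T[9][3]=3·966+127=3025  T[9][4]=4·1701+966=7770  T[9][5]=5·1050+1701=6951  T[9][6]=6·266+1050=2646  T[9][7]=7·28+266=462  T[9][8]=8·1+28=36  T[9][9]=9·0+1=1
B_9 = ΣS(9,k) = 1+255+3025+7770+6951+2646+462+36+1 = 21147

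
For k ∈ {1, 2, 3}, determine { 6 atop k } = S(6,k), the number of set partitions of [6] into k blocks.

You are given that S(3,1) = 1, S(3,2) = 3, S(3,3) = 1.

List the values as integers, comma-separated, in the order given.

1, 31, 90

[4] T[4,1]:1*1+0=1 · T[4,2]:2*3+1=7 · T[4,3]:3*1+3=6
[5] T[5,1]:1*1+0=1 · T[5,2]:2*7+1=15 · T[5,3]:3*6+7=25
[6] T[6,1]:1*1+0=1 · T[6,2]:2*15+1=31 · T[6,3]:3*25+15=90
Read S(6,1) = 1, S(6,2) = 31, S(6,3) = 90.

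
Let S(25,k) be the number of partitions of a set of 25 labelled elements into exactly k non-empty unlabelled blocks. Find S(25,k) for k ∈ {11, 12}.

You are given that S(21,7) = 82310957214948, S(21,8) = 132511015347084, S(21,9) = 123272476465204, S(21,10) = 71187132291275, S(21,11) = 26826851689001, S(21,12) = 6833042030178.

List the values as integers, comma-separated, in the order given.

802355904438462660, 362262620784874680

row 22: T[22][8]=8·132511015347084+82310957214948=1142399079991620  T[22][9]=9·123272476465204+132511015347084=1241963303533920  T[22][10]=10·71187132291275+123272476465204=835143799377954  T[22][11]=11·26826851689001+71187132291275=366282500870286  T[22][12]=12·6833042030178+26826851689001=108823356051137
row 23: T[23][9]=9·1241963303533920+1142399079991620=12320068811796900  T[23][10]=10·835143799377954+1241963303533920=9593401297313460  T[23][11]=11·366282500870286+835143799377954=4864251308951100  T[23][12]=12·108823356051137+366282500870286=1672162773483930
row 24: T[24][10]=10·9593401297313460+12320068811796900=108254081784931500  T[24][11]=11·4864251308951100+9593401297313460=63100165695775560  T[24][12]=12·1672162773483930+4864251308951100=24930204590758260
row 25: T[25][11]=11·63100165695775560+108254081784931500=802355904438462660  T[25][12]=12·24930204590758260+63100165695775560=362262620784874680
Read S(25,11) = 802355904438462660, S(25,12) = 362262620784874680.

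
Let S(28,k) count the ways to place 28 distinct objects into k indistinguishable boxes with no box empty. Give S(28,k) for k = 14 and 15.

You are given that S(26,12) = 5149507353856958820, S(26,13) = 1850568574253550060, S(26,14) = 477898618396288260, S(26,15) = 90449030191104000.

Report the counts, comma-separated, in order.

148782988064375309400, 36060660300744309600

i=27: T(27,13)=5149507353856958820+13·1850568574253550060=29206898819153109600 | T(27,14)=1850568574253550060+14·477898618396288260=8541149231801585700 | T(27,15)=477898618396288260+15·90449030191104000=1834634071262848260
i=28: T(28,14)=29206898819153109600+14·8541149231801585700=148782988064375309400 | T(28,15)=8541149231801585700+15·1834634071262848260=36060660300744309600
Read S(28,14) = 148782988064375309400, S(28,15) = 36060660300744309600.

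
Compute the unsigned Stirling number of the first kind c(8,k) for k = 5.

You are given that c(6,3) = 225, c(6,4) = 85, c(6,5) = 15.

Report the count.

r7: T_7,4=6×85+225=735; T_7,5=6×15+85=175
r8: T_8,5=7×175+735=1960
Read c(8,5) = 1960.

1960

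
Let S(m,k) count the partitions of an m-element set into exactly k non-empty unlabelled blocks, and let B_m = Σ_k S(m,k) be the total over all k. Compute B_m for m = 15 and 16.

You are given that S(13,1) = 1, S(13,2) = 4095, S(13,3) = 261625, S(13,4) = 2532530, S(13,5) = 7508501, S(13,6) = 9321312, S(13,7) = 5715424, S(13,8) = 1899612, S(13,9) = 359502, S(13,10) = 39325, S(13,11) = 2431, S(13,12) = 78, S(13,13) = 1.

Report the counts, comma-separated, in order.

1382958545, 10480142147

[14] T[14,1]:1*1+0=1 · T[14,2]:2*4095+1=8191 · T[14,3]:3*261625+4095=788970 · T[14,4]:4*2532530+261625=10391745 · T[14,5]:5*7508501+2532530=40075035 · T[14,6]:6*9321312+7508501=63436373 · T[14,7]:7*5715424+9321312=49329280 · T[14,8]:8*1899612+5715424=20912320 · T[14,9]:9*359502+1899612=5135130 · T[14,10]:10*39325+359502=752752 · T[14,11]:11*2431+39325=66066 · T[14,12]:12*78+2431=3367 · T[14,13]:13*1+78=91 · T[14,14]:14*0+1=1
[15] T[15,1]:1*1+0=1 · T[15,2]:2*8191+1=16383 · T[15,3]:3*788970+8191=2375101 · T[15,4]:4*10391745+788970=42355950 · T[15,5]:5*40075035+10391745=210766920 · T[15,6]:6*63436373+40075035=420693273 · T[15,7]:7*49329280+63436373=408741333 · T[15,8]:8*20912320+49329280=216627840 · T[15,9]:9*5135130+20912320=67128490 · T[15,10]:10*752752+5135130=12662650 · T[15,11]:11*66066+752752=1479478 · T[15,12]:12*3367+66066=106470 · T[15,13]:13*91+3367=4550 · T[15,14]:14*1+91=105 · T[15,15]:15*0+1=1
[16] T[16,1]:1*1+0=1 · T[16,2]:2*16383+1=32767 · T[16,3]:3*2375101+16383=7141686 · T[16,4]:4*42355950+2375101=171798901 · T[16,5]:5*210766920+42355950=1096190550 · T[16,6]:6*420693273+210766920=2734926558 · T[16,7]:7*408741333+420693273=3281882604 · T[16,8]:8*216627840+408741333=2141764053 · T[16,9]:9*67128490+216627840=820784250 · T[16,10]:10*12662650+67128490=193754990 · T[16,11]:11*1479478+12662650=28936908 · T[16,12]:12*106470+1479478=2757118 · T[16,13]:13*4550+106470=165620 · T[16,14]:14*105+4550=6020 · T[16,15]:15*1+105=120 · T[16,16]:16*0+1=1
B_15 = ΣS(15,k) = 1+16383+2375101+42355950+210766920+420693273+408741333+216627840+67128490+12662650+1479478+106470+4550+105+1 = 1382958545
B_16 = ΣS(16,k) = 1+32767+7141686+171798901+1096190550+2734926558+3281882604+2141764053+820784250+193754990+28936908+2757118+165620+6020+120+1 = 10480142147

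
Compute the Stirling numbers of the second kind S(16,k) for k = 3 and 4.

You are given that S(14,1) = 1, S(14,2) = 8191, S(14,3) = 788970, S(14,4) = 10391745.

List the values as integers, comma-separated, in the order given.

7141686, 171798901

r15: T_15,2=2×8191+1=16383; T_15,3=3×788970+8191=2375101; T_15,4=4×10391745+788970=42355950
r16: T_16,3=3×2375101+16383=7141686; T_16,4=4×42355950+2375101=171798901
Read S(16,3) = 7141686, S(16,4) = 171798901.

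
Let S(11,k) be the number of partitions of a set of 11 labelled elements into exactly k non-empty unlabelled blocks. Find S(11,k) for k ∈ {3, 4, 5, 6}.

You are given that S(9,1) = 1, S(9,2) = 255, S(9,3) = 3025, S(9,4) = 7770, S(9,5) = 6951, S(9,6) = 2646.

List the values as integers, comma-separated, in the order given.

28501, 145750, 246730, 179487

r10: T_10,2=2×255+1=511; T_10,3=3×3025+255=9330; T_10,4=4×7770+3025=34105; T_10,5=5×6951+7770=42525; T_10,6=6×2646+6951=22827
r11: T_11,3=3×9330+511=28501; T_11,4=4×34105+9330=145750; T_11,5=5×42525+34105=246730; T_11,6=6×22827+42525=179487
Read S(11,3) = 28501, S(11,4) = 145750, S(11,5) = 246730, S(11,6) = 179487.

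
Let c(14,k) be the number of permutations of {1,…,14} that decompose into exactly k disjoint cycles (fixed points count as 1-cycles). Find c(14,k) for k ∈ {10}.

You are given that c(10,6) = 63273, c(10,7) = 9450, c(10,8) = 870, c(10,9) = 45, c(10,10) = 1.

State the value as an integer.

r11: T_11,7=10×9450+63273=157773; T_11,8=10×870+9450=18150; T_11,9=10×45+870=1320; T_11,10=10×1+45=55
r12: T_12,8=11×18150+157773=357423; T_12,9=11×1320+18150=32670; T_12,10=11×55+1320=1925
r13: T_13,9=12×32670+357423=749463; T_13,10=12×1925+32670=55770
r14: T_14,10=13×55770+749463=1474473
Read c(14,10) = 1474473.

1474473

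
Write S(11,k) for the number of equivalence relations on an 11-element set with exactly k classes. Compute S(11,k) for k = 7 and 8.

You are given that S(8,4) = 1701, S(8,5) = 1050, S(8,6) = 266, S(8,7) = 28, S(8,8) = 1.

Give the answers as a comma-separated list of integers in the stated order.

63987, 11880

@9  (9,5):1050·5+1701→6951, (9,6):266·6+1050→2646, (9,7):28·7+266→462, (9,8):1·8+28→36
@10  (10,6):2646·6+6951→22827, (10,7):462·7+2646→5880, (10,8):36·8+462→750
@11  (11,7):5880·7+22827→63987, (11,8):750·8+5880→11880
Read S(11,7) = 63987, S(11,8) = 11880.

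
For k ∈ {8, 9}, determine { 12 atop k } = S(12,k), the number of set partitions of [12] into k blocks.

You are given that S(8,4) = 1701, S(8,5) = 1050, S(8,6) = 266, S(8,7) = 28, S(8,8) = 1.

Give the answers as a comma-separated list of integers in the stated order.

@9  (9,5):1050·5+1701→6951, (9,6):266·6+1050→2646, (9,7):28·7+266→462, (9,8):1·8+28→36, (9,9):0·9+1→1
@10  (10,6):2646·6+6951→22827, (10,7):462·7+2646→5880, (10,8):36·8+462→750, (10,9):1·9+36→45
@11  (11,7):5880·7+22827→63987, (11,8):750·8+5880→11880, (11,9):45·9+750→1155
@12  (12,8):11880·8+63987→159027, (12,9):1155·9+11880→22275
Read S(12,8) = 159027, S(12,9) = 22275.

159027, 22275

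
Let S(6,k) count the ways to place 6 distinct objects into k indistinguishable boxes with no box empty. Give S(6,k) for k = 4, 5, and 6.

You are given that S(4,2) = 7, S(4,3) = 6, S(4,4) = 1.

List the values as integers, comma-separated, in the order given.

row 5: T[5][3]=3·6+7=25  T[5][4]=4·1+6=10  T[5][5]=5·0+1=1
row 6: T[6][4]=4·10+25=65  T[6][5]=5·1+10=15  T[6][6]=6·0+1=1
Read S(6,4) = 65, S(6,5) = 15, S(6,6) = 1.

65, 15, 1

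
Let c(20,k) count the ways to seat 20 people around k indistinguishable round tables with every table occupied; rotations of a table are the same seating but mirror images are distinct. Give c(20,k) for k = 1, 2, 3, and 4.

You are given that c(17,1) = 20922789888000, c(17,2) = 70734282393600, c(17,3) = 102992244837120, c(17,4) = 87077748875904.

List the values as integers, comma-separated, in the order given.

row 18: T[18][1]=17·20922789888000+0=355687428096000  T[18][2]=17·70734282393600+20922789888000=1223405590579200  T[18][3]=17·102992244837120+70734282393600=1821602444624640  T[18][4]=17·87077748875904+102992244837120=1583313975727488
row 19: T[19][1]=18·355687428096000+0=6402373705728000  T[19][2]=18·1223405590579200+355687428096000=22376988058521600  T[19][3]=18·1821602444624640+1223405590579200=34012249593822720  T[19][4]=18·1583313975727488+1821602444624640=30321254007719424
row 20: T[20][1]=19·6402373705728000+0=121645100408832000  T[20][2]=19·22376988058521600+6402373705728000=431565146817638400  T[20][3]=19·34012249593822720+22376988058521600=668609730341153280  T[20][4]=19·30321254007719424+34012249593822720=610116075740491776
Read c(20,1) = 121645100408832000, c(20,2) = 431565146817638400, c(20,3) = 668609730341153280, c(20,4) = 610116075740491776.

121645100408832000, 431565146817638400, 668609730341153280, 610116075740491776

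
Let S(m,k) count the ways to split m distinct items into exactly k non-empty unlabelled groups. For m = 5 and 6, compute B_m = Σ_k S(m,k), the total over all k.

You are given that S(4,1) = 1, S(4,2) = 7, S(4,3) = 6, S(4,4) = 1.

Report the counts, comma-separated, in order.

row 5: T[5][1]=1·1+0=1  T[5][2]=2·7+1=15  T[5][3]=3·6+7=25  T[5][4]=4·1+6=10  T[5][5]=5·0+1=1
row 6: T[6][1]=1·1+0=1  T[6][2]=2·15+1=31  T[6][3]=3·25+15=90  T[6][4]=4·10+25=65  T[6][5]=5·1+10=15  T[6][6]=6·0+1=1
B_5 = ΣS(5,k) = 1+15+25+10+1 = 52
B_6 = ΣS(6,k) = 1+31+90+65+15+1 = 203

52, 203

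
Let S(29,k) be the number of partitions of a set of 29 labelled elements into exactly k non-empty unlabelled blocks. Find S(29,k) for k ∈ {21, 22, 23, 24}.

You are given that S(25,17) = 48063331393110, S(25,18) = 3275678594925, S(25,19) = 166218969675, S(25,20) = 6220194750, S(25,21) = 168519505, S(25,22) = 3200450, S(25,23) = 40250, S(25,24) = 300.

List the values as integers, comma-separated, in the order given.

[26] T[26,18]:18*3275678594925+48063331393110=107025546101760 · T[26,19]:19*166218969675+3275678594925=6433839018750 · T[26,20]:20*6220194750+166218969675=290622864675 · T[26,21]:21*168519505+6220194750=9759104355 · T[26,22]:22*3200450+168519505=238929405 · T[26,23]:23*40250+3200450=4126200 · T[26,24]:24*300+40250=47450
[27] T[27,19]:19*6433839018750+107025546101760=229268487458010 · T[27,20]:20*290622864675+6433839018750=12246296312250 · T[27,21]:21*9759104355+290622864675=495564056130 · T[27,22]:22*238929405+9759104355=15015551265 · T[27,23]:23*4126200+238929405=333832005 · T[27,24]:24*47450+4126200=5265000
[28] T[28,20]:20*12246296312250+229268487458010=474194413703010 · T[28,21]:21*495564056130+12246296312250=22653141490980 · T[28,22]:22*15015551265+495564056130=825906183960 · T[28,23]:23*333832005+15015551265=22693687380 · T[28,24]:24*5265000+333832005=460192005
[29] T[29,21]:21*22653141490980+474194413703010=949910385013590 · T[29,22]:22*825906183960+22653141490980=40823077538100 · T[29,23]:23*22693687380+825906183960=1347860993700 · T[29,24]:24*460192005+22693687380=33738295500
Read S(29,21) = 949910385013590, S(29,22) = 40823077538100, S(29,23) = 1347860993700, S(29,24) = 33738295500.

949910385013590, 40823077538100, 1347860993700, 33738295500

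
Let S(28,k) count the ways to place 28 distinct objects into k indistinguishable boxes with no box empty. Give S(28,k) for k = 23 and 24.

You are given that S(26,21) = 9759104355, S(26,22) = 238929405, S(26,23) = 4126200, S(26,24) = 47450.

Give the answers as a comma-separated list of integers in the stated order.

r27: T_27,22=22×238929405+9759104355=15015551265; T_27,23=23×4126200+238929405=333832005; T_27,24=24×47450+4126200=5265000
r28: T_28,23=23×333832005+15015551265=22693687380; T_28,24=24×5265000+333832005=460192005
Read S(28,23) = 22693687380, S(28,24) = 460192005.

22693687380, 460192005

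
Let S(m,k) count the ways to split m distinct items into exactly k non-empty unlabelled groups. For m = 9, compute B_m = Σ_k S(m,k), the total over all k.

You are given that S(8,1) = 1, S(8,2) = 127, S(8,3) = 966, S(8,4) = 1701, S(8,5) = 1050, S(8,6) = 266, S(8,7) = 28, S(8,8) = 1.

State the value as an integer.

21147

@9  (9,1):1·1+0→1, (9,2):127·2+1→255, (9,3):966·3+127→3025, (9,4):1701·4+966→7770, (9,5):1050·5+1701→6951, (9,6):266·6+1050→2646, (9,7):28·7+266→462, (9,8):1·8+28→36, (9,9):0·9+1→1
B_9 = ΣS(9,k) = 1+255+3025+7770+6951+2646+462+36+1 = 21147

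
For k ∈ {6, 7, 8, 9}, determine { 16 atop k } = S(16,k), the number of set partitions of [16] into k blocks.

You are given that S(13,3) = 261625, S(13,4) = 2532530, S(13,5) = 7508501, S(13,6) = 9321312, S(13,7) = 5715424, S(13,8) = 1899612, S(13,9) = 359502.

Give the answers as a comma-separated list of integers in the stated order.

2734926558, 3281882604, 2141764053, 820784250

@14  (14,4):2532530·4+261625→10391745, (14,5):7508501·5+2532530→40075035, (14,6):9321312·6+7508501→63436373, (14,7):5715424·7+9321312→49329280, (14,8):1899612·8+5715424→20912320, (14,9):359502·9+1899612→5135130
@15  (15,5):40075035·5+10391745→210766920, (15,6):63436373·6+40075035→420693273, (15,7):49329280·7+63436373→408741333, (15,8):20912320·8+49329280→216627840, (15,9):5135130·9+20912320→67128490
@16  (16,6):420693273·6+210766920→2734926558, (16,7):408741333·7+420693273→3281882604, (16,8):216627840·8+408741333→2141764053, (16,9):67128490·9+216627840→820784250
Read S(16,6) = 2734926558, S(16,7) = 3281882604, S(16,8) = 2141764053, S(16,9) = 820784250.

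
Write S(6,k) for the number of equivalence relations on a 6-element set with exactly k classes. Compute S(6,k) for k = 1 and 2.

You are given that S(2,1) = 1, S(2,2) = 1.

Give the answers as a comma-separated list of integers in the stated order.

i=3: T(3,1)=0+1·1=1 | T(3,2)=1+2·1=3
i=4: T(4,1)=0+1·1=1 | T(4,2)=1+2·3=7
i=5: T(5,1)=0+1·1=1 | T(5,2)=1+2·7=15
i=6: T(6,1)=0+1·1=1 | T(6,2)=1+2·15=31
Read S(6,1) = 1, S(6,2) = 31.

1, 31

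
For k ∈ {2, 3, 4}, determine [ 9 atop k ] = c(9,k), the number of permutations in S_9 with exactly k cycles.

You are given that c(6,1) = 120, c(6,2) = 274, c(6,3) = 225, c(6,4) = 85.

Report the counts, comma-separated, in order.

r7: T_7,1=6×120+0=720; T_7,2=6×274+120=1764; T_7,3=6×225+274=1624; T_7,4=6×85+225=735
r8: T_8,1=7×720+0=5040; T_8,2=7×1764+720=13068; T_8,3=7×1624+1764=13132; T_8,4=7×735+1624=6769
r9: T_9,2=8×13068+5040=109584; T_9,3=8×13132+13068=118124; T_9,4=8×6769+13132=67284
Read c(9,2) = 109584, c(9,3) = 118124, c(9,4) = 67284.

109584, 118124, 67284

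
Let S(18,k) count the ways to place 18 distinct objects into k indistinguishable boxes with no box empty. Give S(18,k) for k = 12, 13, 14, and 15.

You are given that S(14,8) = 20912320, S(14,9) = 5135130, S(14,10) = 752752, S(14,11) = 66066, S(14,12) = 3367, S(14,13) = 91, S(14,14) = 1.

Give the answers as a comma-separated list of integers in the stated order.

row 15: T[15][9]=9·5135130+20912320=67128490  T[15][10]=10·752752+5135130=12662650  T[15][11]=11·66066+752752=1479478  T[15][12]=12·3367+66066=106470  T[15][13]=13·91+3367=4550  T[15][14]=14·1+91=105  T[15][15]=15·0+1=1
row 16: T[16][10]=10·12662650+67128490=193754990  T[16][11]=11·1479478+12662650=28936908  T[16][12]=12·106470+1479478=2757118  T[16][13]=13·4550+106470=165620  T[16][14]=14·105+4550=6020  T[16][15]=15·1+105=120
row 17: T[17][11]=11·28936908+193754990=512060978  T[17][12]=12·2757118+28936908=62022324  T[17][13]=13·165620+2757118=4910178  T[17][14]=14·6020+165620=249900  T[17][15]=15·120+6020=7820
row 18: T[18][12]=12·62022324+512060978=1256328866  T[18][13]=13·4910178+62022324=125854638  T[18][14]=14·249900+4910178=8408778  T[18][15]=15·7820+249900=367200
Read S(18,12) = 1256328866, S(18,13) = 125854638, S(18,14) = 8408778, S(18,15) = 367200.

1256328866, 125854638, 8408778, 367200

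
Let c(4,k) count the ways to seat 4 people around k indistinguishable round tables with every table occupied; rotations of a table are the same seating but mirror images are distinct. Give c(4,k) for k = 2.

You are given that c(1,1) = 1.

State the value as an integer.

11

row 2: T[2][1]=1·1+0=1  T[2][2]=1·0+1=1
row 3: T[3][1]=2·1+0=2  T[3][2]=2·1+1=3
row 4: T[4][2]=3·3+2=11
Read c(4,2) = 11.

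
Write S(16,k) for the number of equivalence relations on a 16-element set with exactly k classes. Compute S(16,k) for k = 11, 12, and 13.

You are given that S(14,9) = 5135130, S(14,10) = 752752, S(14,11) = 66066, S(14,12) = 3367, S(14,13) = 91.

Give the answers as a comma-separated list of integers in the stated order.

@15  (15,10):752752·10+5135130→12662650, (15,11):66066·11+752752→1479478, (15,12):3367·12+66066→106470, (15,13):91·13+3367→4550
@16  (16,11):1479478·11+12662650→28936908, (16,12):106470·12+1479478→2757118, (16,13):4550·13+106470→165620
Read S(16,11) = 28936908, S(16,12) = 2757118, S(16,13) = 165620.

28936908, 2757118, 165620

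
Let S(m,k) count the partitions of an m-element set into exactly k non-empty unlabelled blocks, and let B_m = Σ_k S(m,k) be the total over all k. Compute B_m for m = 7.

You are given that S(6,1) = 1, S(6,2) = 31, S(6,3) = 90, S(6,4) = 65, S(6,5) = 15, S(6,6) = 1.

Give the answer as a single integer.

877

i=7: T(7,1)=0+1·1=1 | T(7,2)=1+2·31=63 | T(7,3)=31+3·90=301 | T(7,4)=90+4·65=350 | T(7,5)=65+5·15=140 | T(7,6)=15+6·1=21 | T(7,7)=1+7·0=1
B_7 = ΣS(7,k) = 1+63+301+350+140+21+1 = 877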